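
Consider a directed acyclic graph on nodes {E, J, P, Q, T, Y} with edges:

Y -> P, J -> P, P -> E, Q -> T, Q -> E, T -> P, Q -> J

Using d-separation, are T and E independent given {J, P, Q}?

Yes

4 paths connect T and E; each must be blocked for d-separation to hold:
  1. T ← Q → E — Q:fork[blocks] ⇒ blocked
  2. T ← Q → J → P → E — Q:fork[blocks]; J:chain[blocks]; P:chain[blocks] ⇒ blocked
  3. T → P → E — P:chain[blocks] ⇒ blocked
  4. T → P ← J ← Q → E — P:collider[open]; J:chain[blocks]; Q:fork[blocks] ⇒ blocked
All paths are blocked; T ⊥ E | {J, P, Q} holds.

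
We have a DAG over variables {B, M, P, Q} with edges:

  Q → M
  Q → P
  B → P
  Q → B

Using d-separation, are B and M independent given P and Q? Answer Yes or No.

2 paths connect B and M; each must be blocked for d-separation to hold:
  1. B ← Q → M — Q:fork[blocks] ⇒ blocked
  2. B → P ← Q → M — P:collider[open]; Q:fork[blocks] ⇒ blocked
Since every path is blocked, d-separation holds.

Yes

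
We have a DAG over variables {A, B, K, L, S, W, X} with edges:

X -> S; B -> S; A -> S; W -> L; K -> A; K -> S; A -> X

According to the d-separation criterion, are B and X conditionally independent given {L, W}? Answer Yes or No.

Yes

3 paths connect B and X; each must be blocked for d-separation to hold:
Path 1: B → S ← A → X
  S is a collider here and neither S nor any of its descendants is conditioned on, so the collider stays closed — the path is blocked at S.
Path 2: B → S ← X
  S is a collider here and neither S nor any of its descendants is conditioned on, so the collider stays closed — the path is blocked at S.
Path 3: B → S ← K → A → X
  S is a collider here and neither S nor any of its descendants is conditioned on, so the collider stays closed — the path is blocked at S.
Since every path is blocked, d-separation holds.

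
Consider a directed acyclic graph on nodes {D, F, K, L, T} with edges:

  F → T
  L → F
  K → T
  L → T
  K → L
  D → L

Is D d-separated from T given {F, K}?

Enumerating the 3 paths from D to T and testing each for blocking by {F, K}:
Path 1: D → L ← K → T
  K is a fork here and K is conditioned on, so the path is blocked at K.
Path 2: D → L → T
  L is a chain and L is not conditioned on — no node blocks this path, so it is active.
Path 3: D → L → F → T
  F is a chain here and F is conditioned on, so the path is blocked at F.
At least one path is unblocked, so d-separation fails.

No — D and T are not d-separated given {F, K}.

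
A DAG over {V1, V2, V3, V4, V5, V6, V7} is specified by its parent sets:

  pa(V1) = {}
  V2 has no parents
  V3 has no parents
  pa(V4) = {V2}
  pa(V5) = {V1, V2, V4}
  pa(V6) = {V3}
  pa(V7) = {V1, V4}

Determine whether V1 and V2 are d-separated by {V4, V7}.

Yes

There are 4 undirected paths between V1 and V2; checking each against the conditioning set {V4, V7}:
Path 1: V1 → V5 ← V2
  V5 is a collider here and neither V5 nor any of its descendants is conditioned on, so the collider stays closed — the path is blocked at V5.
Path 2: V1 → V5 ← V4 ← V2
  V5 is a collider here and neither V5 nor any of its descendants is conditioned on, so the collider stays closed — the path is blocked at V5.
Path 3: V1 → V7 ← V4 ← V2
  V4 is a chain here and V4 is conditioned on, so the path is blocked at V4.
Path 4: V1 → V7 ← V4 → V5 ← V2
  V4 is a fork here and V4 is conditioned on, so the path is blocked at V4.
Since every path is blocked, d-separation holds.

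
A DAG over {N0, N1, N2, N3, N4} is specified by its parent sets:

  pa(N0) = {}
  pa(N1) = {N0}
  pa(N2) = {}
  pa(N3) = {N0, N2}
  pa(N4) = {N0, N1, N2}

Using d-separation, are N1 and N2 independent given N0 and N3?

Yes

4 paths connect N1 and N2; each must be blocked for d-separation to hold:
Path 1: N1 ← N0 → N3 ← N2
  N0 is a fork here and N0 is conditioned on, so the path is blocked at N0.
Path 2: N1 ← N0 → N4 ← N2
  N0 is a fork here and N0 is conditioned on, so the path is blocked at N0.
Path 3: N1 → N4 ← N0 → N3 ← N2
  N4 is a collider here and neither N4 nor any of its descendants is conditioned on, so the collider stays closed — the path is blocked at N4.
Path 4: N1 → N4 ← N2
  N4 is a collider here and neither N4 nor any of its descendants is conditioned on, so the collider stays closed — the path is blocked at N4.
Every path is blocked, so N1 and N2 are d-separated given {N0, N3}.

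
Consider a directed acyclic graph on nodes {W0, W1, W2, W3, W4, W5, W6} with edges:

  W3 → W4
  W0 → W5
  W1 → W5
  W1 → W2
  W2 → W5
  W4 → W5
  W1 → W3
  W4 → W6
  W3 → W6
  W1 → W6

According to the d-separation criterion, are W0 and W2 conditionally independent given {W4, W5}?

We examine all 6 paths between W0 and W2:
  1. W0 → W5 ← W1 → W2 — W5:collider[open]; W1:fork[open] ⇒ active
  2. W0 → W5 ← W4 → W6 ← W1 → W2 — W5:collider[open]; W4:fork[blocks]; W6:collider[blocks]; W1:fork[open] ⇒ blocked
  3. W0 → W5 ← W4 → W6 ← W3 ← W1 → W2 — W5:collider[open]; W4:fork[blocks]; W6:collider[blocks]; W3:chain[open]; W1:fork[open] ⇒ blocked
  4. W0 → W5 ← W4 ← W3 → W6 ← W1 → W2 — W5:collider[open]; W4:chain[blocks]; W3:fork[open]; W6:collider[blocks]; W1:fork[open] ⇒ blocked
  5. W0 → W5 ← W4 ← W3 ← W1 → W2 — W5:collider[open]; W4:chain[blocks]; W3:chain[open]; W1:fork[open] ⇒ blocked
  6. W0 → W5 ← W2 — W5:collider[open] ⇒ active
At least one path is unblocked, so d-separation fails.

No — W0 and W2 are not d-separated given {W4, W5}.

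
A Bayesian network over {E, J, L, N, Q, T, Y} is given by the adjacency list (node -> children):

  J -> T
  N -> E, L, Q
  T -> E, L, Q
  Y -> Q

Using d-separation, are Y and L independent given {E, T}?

Yes — Y and L are d-separated given {E, T}.

4 paths connect Y and L; each must be blocked for d-separation to hold:
Path 1: Y → Q ← T → L
  Q is a collider here and neither Q nor any of its descendants is conditioned on, so the collider stays closed — the path is blocked at Q.
Path 2: Y → Q ← T → E ← N → L
  Q is a collider here and neither Q nor any of its descendants is conditioned on, so the collider stays closed — the path is blocked at Q.
Path 3: Y → Q ← N → L
  Q is a collider here and neither Q nor any of its descendants is conditioned on, so the collider stays closed — the path is blocked at Q.
Path 4: Y → Q ← N → E ← T → L
  Q is a collider here and neither Q nor any of its descendants is conditioned on, so the collider stays closed — the path is blocked at Q.
Every path is blocked, so Y and L are d-separated given {E, T}.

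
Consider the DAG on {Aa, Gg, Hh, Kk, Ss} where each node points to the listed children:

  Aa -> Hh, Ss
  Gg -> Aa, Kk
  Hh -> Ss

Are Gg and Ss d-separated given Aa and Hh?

2 paths connect Gg and Ss; each must be blocked for d-separation to hold:
Path 1: Gg → Aa → Ss
  Aa is a chain here and Aa is conditioned on, so the path is blocked at Aa.
Path 2: Gg → Aa → Hh → Ss
  Aa is a chain here and Aa is conditioned on, so the path is blocked at Aa.
Every path is blocked, so Gg and Ss are d-separated given {Aa, Hh}.

Yes — Gg and Ss are d-separated given {Aa, Hh}.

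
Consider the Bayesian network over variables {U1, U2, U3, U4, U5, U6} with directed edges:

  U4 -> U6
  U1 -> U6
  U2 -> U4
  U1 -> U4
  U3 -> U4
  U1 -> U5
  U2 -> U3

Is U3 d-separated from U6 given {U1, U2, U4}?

4 paths connect U3 and U6; each must be blocked for d-separation to hold:
Path 1: U3 → U4 → U6
  U4 is a chain here and U4 is conditioned on, so the path is blocked at U4.
Path 2: U3 → U4 ← U1 → U6
  U1 is a fork here and U1 is conditioned on, so the path is blocked at U1.
Path 3: U3 ← U2 → U4 → U6
  U2 is a fork here and U2 is conditioned on, so the path is blocked at U2.
Path 4: U3 ← U2 → U4 ← U1 → U6
  U2 is a fork here and U2 is conditioned on, so the path is blocked at U2.
Every path is blocked, so U3 and U6 are d-separated given {U1, U2, U4}.

Yes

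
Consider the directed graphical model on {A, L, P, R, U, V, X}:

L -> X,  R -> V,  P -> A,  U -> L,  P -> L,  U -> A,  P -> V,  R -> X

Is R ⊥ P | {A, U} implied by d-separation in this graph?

3 paths connect R and P; each must be blocked for d-separation to hold:
Path 1: R → X ← L ← U → A ← P
  X is a collider here and neither X nor any of its descendants is conditioned on, so the collider stays closed — the path is blocked at X.
Path 2: R → X ← L ← P
  X is a collider here and neither X nor any of its descendants is conditioned on, so the collider stays closed — the path is blocked at X.
Path 3: R → V ← P
  V is a collider here and neither V nor any of its descendants is conditioned on, so the collider stays closed — the path is blocked at V.
Since every path is blocked, d-separation holds.

Yes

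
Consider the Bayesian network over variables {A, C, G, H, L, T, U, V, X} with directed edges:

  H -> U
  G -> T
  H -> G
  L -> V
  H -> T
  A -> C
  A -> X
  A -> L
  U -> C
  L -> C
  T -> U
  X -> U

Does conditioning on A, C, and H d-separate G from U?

4 paths connect G and U; each must be blocked for d-separation to hold:
  1. G ← H → U — H:fork[blocks] ⇒ blocked
  2. G ← H → T → U — H:fork[blocks]; T:chain[open] ⇒ blocked
  3. G → T ← H → U — T:collider[open]; H:fork[blocks] ⇒ blocked
  4. G → T → U — T:chain[open] ⇒ active
At least one path is unblocked, so d-separation fails.

No — G and U are not d-separated given {A, C, H}.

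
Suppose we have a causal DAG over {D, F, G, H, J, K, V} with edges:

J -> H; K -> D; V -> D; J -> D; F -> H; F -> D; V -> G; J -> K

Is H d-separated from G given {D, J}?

No

Enumerating the 3 paths from H to G and testing each for blocking by {D, J}:
  1. H ← F → D ← V → G — F:fork[open]; D:collider[open]; V:fork[open] ⇒ active
  2. H ← J → D ← V → G — J:fork[blocks]; D:collider[open]; V:fork[open] ⇒ blocked
  3. H ← J → K → D ← V → G — J:fork[blocks]; K:chain[open]; D:collider[open]; V:fork[open] ⇒ blocked
Since the path H ← F → D ← V → G is active, H and G are not d-separated given {D, J}.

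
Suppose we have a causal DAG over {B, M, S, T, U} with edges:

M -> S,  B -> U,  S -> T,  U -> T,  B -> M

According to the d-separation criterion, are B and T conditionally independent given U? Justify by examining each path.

We examine all 2 paths between B and T:
Path 1: B → U → T
  U is a chain here and U is conditioned on, so the path is blocked at U.
Path 2: B → M → S → T
  M is a chain and M is not conditioned on; S is a chain and S is not conditioned on — no node blocks this path, so it is active.
At least one path is unblocked, so d-separation fails.

No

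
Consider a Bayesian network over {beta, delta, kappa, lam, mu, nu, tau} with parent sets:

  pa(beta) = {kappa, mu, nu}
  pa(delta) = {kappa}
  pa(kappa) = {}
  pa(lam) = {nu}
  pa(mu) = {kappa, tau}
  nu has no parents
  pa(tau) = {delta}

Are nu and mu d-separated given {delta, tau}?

Yes

Enumerating the 3 paths from nu to mu and testing each for blocking by {delta, tau}:
Path 1: nu → beta ← kappa → delta → tau → mu
  beta is a collider here and neither beta nor any of its descendants is conditioned on, so the collider stays closed — the path is blocked at beta.
Path 2: nu → beta ← kappa → mu
  beta is a collider here and neither beta nor any of its descendants is conditioned on, so the collider stays closed — the path is blocked at beta.
Path 3: nu → beta ← mu
  beta is a collider here and neither beta nor any of its descendants is conditioned on, so the collider stays closed — the path is blocked at beta.
Every path is blocked, so nu and mu are d-separated given {delta, tau}.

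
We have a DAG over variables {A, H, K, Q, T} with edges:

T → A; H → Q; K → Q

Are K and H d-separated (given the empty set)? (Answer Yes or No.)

Yes — K and H are d-separated given ∅.

The only undirected path from K to H is:
  1. K → Q ← H — Q:collider[blocks] ⇒ blocked
Since every path is blocked, d-separation holds.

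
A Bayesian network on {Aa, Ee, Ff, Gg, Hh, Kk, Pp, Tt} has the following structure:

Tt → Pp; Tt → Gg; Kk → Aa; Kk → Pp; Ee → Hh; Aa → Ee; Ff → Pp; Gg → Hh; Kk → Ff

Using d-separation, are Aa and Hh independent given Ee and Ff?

Yes — Aa and Hh are d-separated given {Ee, Ff}.

There are 3 undirected paths between Aa and Hh; checking each against the conditioning set {Ee, Ff}:
Path 1: Aa ← Kk → Ff → Pp ← Tt → Gg → Hh
  Ff is a chain here and Ff is conditioned on, so the path is blocked at Ff.
Path 2: Aa ← Kk → Pp ← Tt → Gg → Hh
  Pp is a collider here and neither Pp nor any of its descendants is conditioned on, so the collider stays closed — the path is blocked at Pp.
Path 3: Aa → Ee → Hh
  Ee is a chain here and Ee is conditioned on, so the path is blocked at Ee.
Every path is blocked, so Aa and Hh are d-separated given {Ee, Ff}.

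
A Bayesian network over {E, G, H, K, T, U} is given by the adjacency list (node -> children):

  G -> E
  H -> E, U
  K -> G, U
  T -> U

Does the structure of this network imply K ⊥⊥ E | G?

We examine all 2 paths between K and E:
  1. K → U ← H → E — U:collider[blocks]; H:fork[open] ⇒ blocked
  2. K → G → E — G:chain[blocks] ⇒ blocked
Since every path is blocked, d-separation holds.

Yes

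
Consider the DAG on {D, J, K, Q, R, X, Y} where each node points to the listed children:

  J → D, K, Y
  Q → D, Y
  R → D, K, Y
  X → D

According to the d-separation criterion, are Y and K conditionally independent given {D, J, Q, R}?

6 paths connect Y and K; each must be blocked for d-separation to hold:
Path 1: Y ← J → D ← R → K
  J is a fork here and J is conditioned on, so the path is blocked at J.
Path 2: Y ← J → K
  J is a fork here and J is conditioned on, so the path is blocked at J.
Path 3: Y ← Q → D ← J → K
  Q is a fork here and Q is conditioned on, so the path is blocked at Q.
Path 4: Y ← Q → D ← R → K
  Q is a fork here and Q is conditioned on, so the path is blocked at Q.
Path 5: Y ← R → D ← J → K
  R is a fork here and R is conditioned on, so the path is blocked at R.
Path 6: Y ← R → K
  R is a fork here and R is conditioned on, so the path is blocked at R.
Every path is blocked, so Y and K are d-separated given {D, J, Q, R}.

Yes — Y and K are d-separated given {D, J, Q, R}.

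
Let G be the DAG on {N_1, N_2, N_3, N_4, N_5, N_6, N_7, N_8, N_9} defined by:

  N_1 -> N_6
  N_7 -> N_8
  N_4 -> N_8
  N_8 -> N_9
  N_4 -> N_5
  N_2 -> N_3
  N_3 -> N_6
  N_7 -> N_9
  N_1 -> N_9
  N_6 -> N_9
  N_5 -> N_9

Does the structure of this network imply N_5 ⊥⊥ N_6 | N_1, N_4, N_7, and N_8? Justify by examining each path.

Yes

6 paths connect N_5 and N_6; each must be blocked for d-separation to hold:
Path 1: N_5 → N_9 ← N_1 → N_6
  N_9 is a collider here and neither N_9 nor any of its descendants is conditioned on, so the collider stays closed — the path is blocked at N_9.
Path 2: N_5 → N_9 ← N_6
  N_9 is a collider here and neither N_9 nor any of its descendants is conditioned on, so the collider stays closed — the path is blocked at N_9.
Path 3: N_5 ← N_4 → N_8 → N_9 ← N_1 → N_6
  N_4 is a fork here and N_4 is conditioned on, so the path is blocked at N_4.
Path 4: N_5 ← N_4 → N_8 → N_9 ← N_6
  N_4 is a fork here and N_4 is conditioned on, so the path is blocked at N_4.
Path 5: N_5 ← N_4 → N_8 ← N_7 → N_9 ← N_1 → N_6
  N_4 is a fork here and N_4 is conditioned on, so the path is blocked at N_4.
Path 6: N_5 ← N_4 → N_8 ← N_7 → N_9 ← N_6
  N_4 is a fork here and N_4 is conditioned on, so the path is blocked at N_4.
Since every path is blocked, d-separation holds.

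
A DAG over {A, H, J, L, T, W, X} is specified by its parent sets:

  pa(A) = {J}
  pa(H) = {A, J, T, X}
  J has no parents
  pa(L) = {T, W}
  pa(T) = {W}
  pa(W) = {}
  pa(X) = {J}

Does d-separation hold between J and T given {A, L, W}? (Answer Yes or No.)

Yes

There are 3 undirected paths between J and T; checking each against the conditioning set {A, L, W}:
  1. J → X → H ← T — X:chain[open]; H:collider[blocks] ⇒ blocked
  2. J → A → H ← T — A:chain[blocks]; H:collider[blocks] ⇒ blocked
  3. J → H ← T — H:collider[blocks] ⇒ blocked
All paths are blocked; J ⊥ T | {A, L, W} holds.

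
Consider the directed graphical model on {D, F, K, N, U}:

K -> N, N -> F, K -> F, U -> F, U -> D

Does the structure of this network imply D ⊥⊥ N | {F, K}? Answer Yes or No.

There are 2 undirected paths between D and N; checking each against the conditioning set {F, K}:
Path 1: D ← U → F ← K → N
  K is a fork here and K is conditioned on, so the path is blocked at K.
Path 2: D ← U → F ← N
  U is a fork and U is not conditioned on; F is a collider and F is conditioned on, which opens it — no node blocks this path, so it is active.
At least one path is unblocked, so d-separation fails.

No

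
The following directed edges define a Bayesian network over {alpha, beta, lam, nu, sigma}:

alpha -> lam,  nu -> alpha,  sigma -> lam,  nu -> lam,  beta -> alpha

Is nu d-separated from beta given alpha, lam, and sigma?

Enumerating the 2 paths from nu to beta and testing each for blocking by {alpha, lam, sigma}:
  1. nu → lam ← alpha ← beta — lam:collider[open]; alpha:chain[blocks] ⇒ blocked
  2. nu → alpha ← beta — alpha:collider[open] ⇒ active
Since the path nu → alpha ← beta is active, nu and beta are not d-separated given {alpha, lam, sigma}.

No — nu and beta are not d-separated given {alpha, lam, sigma}.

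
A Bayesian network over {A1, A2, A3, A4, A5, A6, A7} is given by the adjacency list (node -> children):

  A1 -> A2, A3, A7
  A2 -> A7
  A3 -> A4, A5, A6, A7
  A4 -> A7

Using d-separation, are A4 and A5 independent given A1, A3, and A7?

Yes — A4 and A5 are d-separated given {A1, A3, A7}.

Enumerating the 4 paths from A4 to A5 and testing each for blocking by {A1, A3, A7}:
  1. A4 ← A3 → A5 — A3:fork[blocks] ⇒ blocked
  2. A4 → A7 ← A3 → A5 — A7:collider[open]; A3:fork[blocks] ⇒ blocked
  3. A4 → A7 ← A2 ← A1 → A3 → A5 — A7:collider[open]; A2:chain[open]; A1:fork[blocks]; A3:chain[blocks] ⇒ blocked
  4. A4 → A7 ← A1 → A3 → A5 — A7:collider[open]; A1:fork[blocks]; A3:chain[blocks] ⇒ blocked
Every path is blocked, so A4 and A5 are d-separated given {A1, A3, A7}.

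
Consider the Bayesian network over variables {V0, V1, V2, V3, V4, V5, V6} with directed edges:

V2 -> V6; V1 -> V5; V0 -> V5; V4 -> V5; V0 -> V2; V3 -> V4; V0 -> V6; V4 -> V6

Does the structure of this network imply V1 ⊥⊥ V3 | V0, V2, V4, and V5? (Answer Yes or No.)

Yes

There are 3 undirected paths between V1 and V3; checking each against the conditioning set {V0, V2, V4, V5}:
Path 1: V1 → V5 ← V4 ← V3
  V4 is a chain here and V4 is conditioned on, so the path is blocked at V4.
Path 2: V1 → V5 ← V0 → V6 ← V4 ← V3
  V0 is a fork here and V0 is conditioned on, so the path is blocked at V0.
Path 3: V1 → V5 ← V0 → V2 → V6 ← V4 ← V3
  V0 is a fork here and V0 is conditioned on, so the path is blocked at V0.
Every path is blocked, so V1 and V3 are d-separated given {V0, V2, V4, V5}.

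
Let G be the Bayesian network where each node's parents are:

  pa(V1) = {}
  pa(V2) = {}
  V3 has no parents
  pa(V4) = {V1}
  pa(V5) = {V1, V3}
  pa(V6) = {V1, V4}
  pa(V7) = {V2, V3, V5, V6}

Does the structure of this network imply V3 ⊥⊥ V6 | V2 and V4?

There are 6 undirected paths between V3 and V6; checking each against the conditioning set {V2, V4}:
Path 1: V3 → V5 ← V1 → V4 → V6
  V5 is a collider here and neither V5 nor any of its descendants is conditioned on, so the collider stays closed — the path is blocked at V5.
Path 2: V3 → V5 ← V1 → V6
  V5 is a collider here and neither V5 nor any of its descendants is conditioned on, so the collider stays closed — the path is blocked at V5.
Path 3: V3 → V5 → V7 ← V6
  V7 is a collider here and neither V7 nor any of its descendants is conditioned on, so the collider stays closed — the path is blocked at V7.
Path 4: V3 → V7 ← V5 ← V1 → V4 → V6
  V7 is a collider here and neither V7 nor any of its descendants is conditioned on, so the collider stays closed — the path is blocked at V7.
Path 5: V3 → V7 ← V5 ← V1 → V6
  V7 is a collider here and neither V7 nor any of its descendants is conditioned on, so the collider stays closed — the path is blocked at V7.
Path 6: V3 → V7 ← V6
  V7 is a collider here and neither V7 nor any of its descendants is conditioned on, so the collider stays closed — the path is blocked at V7.
Since every path is blocked, d-separation holds.

Yes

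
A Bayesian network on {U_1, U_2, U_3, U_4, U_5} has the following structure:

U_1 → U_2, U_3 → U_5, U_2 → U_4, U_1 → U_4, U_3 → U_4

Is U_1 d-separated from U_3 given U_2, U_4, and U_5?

No

We examine all 2 paths between U_1 and U_3:
Path 1: U_1 → U_4 ← U_3
  U_4 is a collider and U_4 is conditioned on, which opens it — no node blocks this path, so it is active.
Path 2: U_1 → U_2 → U_4 ← U_3
  U_2 is a chain here and U_2 is conditioned on, so the path is blocked at U_2.
Since the path U_1 → U_4 ← U_3 is active, U_1 and U_3 are not d-separated given {U_2, U_4, U_5}.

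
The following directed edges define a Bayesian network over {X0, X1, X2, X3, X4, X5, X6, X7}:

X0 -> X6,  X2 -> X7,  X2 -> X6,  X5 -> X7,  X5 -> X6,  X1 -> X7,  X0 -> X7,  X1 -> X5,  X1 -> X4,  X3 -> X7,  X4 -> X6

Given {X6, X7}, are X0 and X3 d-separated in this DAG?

6 paths connect X0 and X3; each must be blocked for d-separation to hold:
Path 1: X0 → X7 ← X3
  X7 is a collider and X7 is conditioned on, which opens it — no node blocks this path, so it is active.
Path 2: X0 → X6 ← X4 ← X1 → X7 ← X3
  X6 is a collider and X6 is conditioned on, which opens it; X4 is a chain and X4 is not conditioned on; X1 is a fork and X1 is not conditioned on; X7 is a collider and X7 is conditioned on, which opens it — no node blocks this path, so it is active.
Path 3: X0 → X6 ← X4 ← X1 → X5 → X7 ← X3
  X6 is a collider and X6 is conditioned on, which opens it; X4 is a chain and X4 is not conditioned on; X1 is a fork and X1 is not conditioned on; X5 is a chain and X5 is not conditioned on; X7 is a collider and X7 is conditioned on, which opens it — no node blocks this path, so it is active.
Path 4: X0 → X6 ← X2 → X7 ← X3
  X6 is a collider and X6 is conditioned on, which opens it; X2 is a fork and X2 is not conditioned on; X7 is a collider and X7 is conditioned on, which opens it — no node blocks this path, so it is active.
Path 5: X0 → X6 ← X5 → X7 ← X3
  X6 is a collider and X6 is conditioned on, which opens it; X5 is a fork and X5 is not conditioned on; X7 is a collider and X7 is conditioned on, which opens it — no node blocks this path, so it is active.
Path 6: X0 → X6 ← X5 ← X1 → X7 ← X3
  X6 is a collider and X6 is conditioned on, which opens it; X5 is a chain and X5 is not conditioned on; X1 is a fork and X1 is not conditioned on; X7 is a collider and X7 is conditioned on, which opens it — no node blocks this path, so it is active.
At least one path is unblocked, so d-separation fails.

No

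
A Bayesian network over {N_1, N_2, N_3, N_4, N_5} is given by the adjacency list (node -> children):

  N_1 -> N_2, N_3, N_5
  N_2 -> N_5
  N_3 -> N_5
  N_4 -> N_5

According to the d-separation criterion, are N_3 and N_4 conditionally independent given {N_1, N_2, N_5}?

No

3 paths connect N_3 and N_4; each must be blocked for d-separation to hold:
  1. N_3 ← N_1 → N_2 → N_5 ← N_4 — N_1:fork[blocks]; N_2:chain[blocks]; N_5:collider[open] ⇒ blocked
  2. N_3 ← N_1 → N_5 ← N_4 — N_1:fork[blocks]; N_5:collider[open] ⇒ blocked
  3. N_3 → N_5 ← N_4 — N_5:collider[open] ⇒ active
Since the path N_3 → N_5 ← N_4 is active, N_3 and N_4 are not d-separated given {N_1, N_2, N_5}.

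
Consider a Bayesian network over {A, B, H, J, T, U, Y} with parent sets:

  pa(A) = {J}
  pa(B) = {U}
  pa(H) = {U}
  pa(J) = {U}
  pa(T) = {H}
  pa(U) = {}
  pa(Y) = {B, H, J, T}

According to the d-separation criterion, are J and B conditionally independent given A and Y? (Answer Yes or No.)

There are 6 undirected paths between J and B; checking each against the conditioning set {A, Y}:
Path 1: J ← U → B
  U is a fork and U is not conditioned on — no node blocks this path, so it is active.
Path 2: J ← U → H → T → Y ← B
  U is a fork and U is not conditioned on; H is a chain and H is not conditioned on; T is a chain and T is not conditioned on; Y is a collider and Y is conditioned on, which opens it — no node blocks this path, so it is active.
Path 3: J ← U → H → Y ← B
  U is a fork and U is not conditioned on; H is a chain and H is not conditioned on; Y is a collider and Y is conditioned on, which opens it — no node blocks this path, so it is active.
Path 4: J → Y ← B
  Y is a collider and Y is conditioned on, which opens it — no node blocks this path, so it is active.
Path 5: J → Y ← T ← H ← U → B
  Y is a collider and Y is conditioned on, which opens it; T is a chain and T is not conditioned on; H is a chain and H is not conditioned on; U is a fork and U is not conditioned on — no node blocks this path, so it is active.
Path 6: J → Y ← H ← U → B
  Y is a collider and Y is conditioned on, which opens it; H is a chain and H is not conditioned on; U is a fork and U is not conditioned on — no node blocks this path, so it is active.
At least one path is unblocked, so d-separation fails.

No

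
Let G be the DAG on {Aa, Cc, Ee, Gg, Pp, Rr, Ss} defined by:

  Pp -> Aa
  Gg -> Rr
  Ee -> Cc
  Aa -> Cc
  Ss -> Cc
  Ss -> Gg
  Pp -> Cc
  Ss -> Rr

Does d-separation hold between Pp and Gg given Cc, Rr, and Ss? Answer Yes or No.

Yes — Pp and Gg are d-separated given {Cc, Rr, Ss}.

We examine all 4 paths between Pp and Gg:
  1. Pp → Aa → Cc ← Ss → Gg — Aa:chain[open]; Cc:collider[open]; Ss:fork[blocks] ⇒ blocked
  2. Pp → Aa → Cc ← Ss → Rr ← Gg — Aa:chain[open]; Cc:collider[open]; Ss:fork[blocks]; Rr:collider[open] ⇒ blocked
  3. Pp → Cc ← Ss → Gg — Cc:collider[open]; Ss:fork[blocks] ⇒ blocked
  4. Pp → Cc ← Ss → Rr ← Gg — Cc:collider[open]; Ss:fork[blocks]; Rr:collider[open] ⇒ blocked
All paths are blocked; Pp ⊥ Gg | {Cc, Rr, Ss} holds.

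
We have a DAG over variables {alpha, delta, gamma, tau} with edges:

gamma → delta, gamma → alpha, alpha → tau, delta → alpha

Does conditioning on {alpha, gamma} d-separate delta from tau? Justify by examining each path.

We examine all 2 paths between delta and tau:
Path 1: delta ← gamma → alpha → tau
  gamma is a fork here and gamma is conditioned on, so the path is blocked at gamma.
Path 2: delta → alpha → tau
  alpha is a chain here and alpha is conditioned on, so the path is blocked at alpha.
Since every path is blocked, d-separation holds.

Yes — delta and tau are d-separated given {alpha, gamma}.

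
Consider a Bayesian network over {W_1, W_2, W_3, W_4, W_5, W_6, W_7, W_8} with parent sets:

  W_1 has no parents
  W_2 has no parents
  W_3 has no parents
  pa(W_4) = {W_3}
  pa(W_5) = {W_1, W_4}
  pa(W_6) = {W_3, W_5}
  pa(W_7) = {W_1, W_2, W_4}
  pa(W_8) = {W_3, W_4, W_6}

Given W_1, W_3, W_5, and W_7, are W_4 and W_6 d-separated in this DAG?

There are 6 undirected paths between W_4 and W_6; checking each against the conditioning set {W_1, W_3, W_5, W_7}:
  1. W_4 ← W_3 → W_8 ← W_6 — W_3:fork[blocks]; W_8:collider[blocks] ⇒ blocked
  2. W_4 ← W_3 → W_6 — W_3:fork[blocks] ⇒ blocked
  3. W_4 → W_8 ← W_3 → W_6 — W_8:collider[blocks]; W_3:fork[blocks] ⇒ blocked
  4. W_4 → W_8 ← W_6 — W_8:collider[blocks] ⇒ blocked
  5. W_4 → W_5 → W_6 — W_5:chain[blocks] ⇒ blocked
  6. W_4 → W_7 ← W_1 → W_5 → W_6 — W_7:collider[open]; W_1:fork[blocks]; W_5:chain[blocks] ⇒ blocked
All paths are blocked; W_4 ⊥ W_6 | {W_1, W_3, W_5, W_7} holds.

Yes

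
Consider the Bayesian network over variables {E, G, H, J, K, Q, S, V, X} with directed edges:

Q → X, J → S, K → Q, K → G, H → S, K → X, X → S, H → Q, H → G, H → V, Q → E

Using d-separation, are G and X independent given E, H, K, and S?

Yes

Enumerating the 6 paths from G to X and testing each for blocking by {E, H, K, S}:
Path 1: G ← H → S ← X
  H is a fork here and H is conditioned on, so the path is blocked at H.
Path 2: G ← H → Q ← K → X
  H is a fork here and H is conditioned on, so the path is blocked at H.
Path 3: G ← H → Q → X
  H is a fork here and H is conditioned on, so the path is blocked at H.
Path 4: G ← K → Q ← H → S ← X
  K is a fork here and K is conditioned on, so the path is blocked at K.
Path 5: G ← K → Q → X
  K is a fork here and K is conditioned on, so the path is blocked at K.
Path 6: G ← K → X
  K is a fork here and K is conditioned on, so the path is blocked at K.
Since every path is blocked, d-separation holds.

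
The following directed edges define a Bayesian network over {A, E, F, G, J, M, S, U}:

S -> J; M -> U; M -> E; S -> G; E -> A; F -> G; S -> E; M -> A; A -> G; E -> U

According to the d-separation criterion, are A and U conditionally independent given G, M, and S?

There are 6 undirected paths between A and U; checking each against the conditioning set {G, M, S}:
Path 1: A ← E → U
  E is a fork and E is not conditioned on — no node blocks this path, so it is active.
Path 2: A ← E ← M → U
  M is a fork here and M is conditioned on, so the path is blocked at M.
Path 3: A → G ← S → E → U
  S is a fork here and S is conditioned on, so the path is blocked at S.
Path 4: A → G ← S → E ← M → U
  S is a fork here and S is conditioned on, so the path is blocked at S.
Path 5: A ← M → E → U
  M is a fork here and M is conditioned on, so the path is blocked at M.
Path 6: A ← M → U
  M is a fork here and M is conditioned on, so the path is blocked at M.
Because an active path exists, A and U are not d-separated.

No — A and U are not d-separated given {G, M, S}.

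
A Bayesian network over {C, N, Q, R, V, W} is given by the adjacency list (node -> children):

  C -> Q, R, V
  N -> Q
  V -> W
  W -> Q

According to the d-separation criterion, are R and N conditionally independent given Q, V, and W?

Enumerating the 2 paths from R to N and testing each for blocking by {Q, V, W}:
Path 1: R ← C → Q ← N
  C is a fork and C is not conditioned on; Q is a collider and Q is conditioned on, which opens it — no node blocks this path, so it is active.
Path 2: R ← C → V → W → Q ← N
  V is a chain here and V is conditioned on, so the path is blocked at V.
At least one path is unblocked, so d-separation fails.

No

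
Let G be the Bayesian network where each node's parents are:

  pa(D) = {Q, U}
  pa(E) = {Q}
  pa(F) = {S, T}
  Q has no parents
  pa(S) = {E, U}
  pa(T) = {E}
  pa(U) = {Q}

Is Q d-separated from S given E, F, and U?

Yes

4 paths connect Q and S; each must be blocked for d-separation to hold:
Path 1: Q → U → S
  U is a chain here and U is conditioned on, so the path is blocked at U.
Path 2: Q → E → S
  E is a chain here and E is conditioned on, so the path is blocked at E.
Path 3: Q → E → T → F ← S
  E is a chain here and E is conditioned on, so the path is blocked at E.
Path 4: Q → D ← U → S
  D is a collider here and neither D nor any of its descendants is conditioned on, so the collider stays closed — the path is blocked at D.
Every path is blocked, so Q and S are d-separated given {E, F, U}.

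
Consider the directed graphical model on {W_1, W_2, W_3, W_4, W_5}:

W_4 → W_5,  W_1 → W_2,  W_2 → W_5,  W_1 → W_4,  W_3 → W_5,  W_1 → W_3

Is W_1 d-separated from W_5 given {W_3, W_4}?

No

Enumerating the 3 paths from W_1 to W_5 and testing each for blocking by {W_3, W_4}:
  1. W_1 → W_2 → W_5 — W_2:chain[open] ⇒ active
  2. W_1 → W_3 → W_5 — W_3:chain[blocks] ⇒ blocked
  3. W_1 → W_4 → W_5 — W_4:chain[blocks] ⇒ blocked
At least one path is unblocked, so d-separation fails.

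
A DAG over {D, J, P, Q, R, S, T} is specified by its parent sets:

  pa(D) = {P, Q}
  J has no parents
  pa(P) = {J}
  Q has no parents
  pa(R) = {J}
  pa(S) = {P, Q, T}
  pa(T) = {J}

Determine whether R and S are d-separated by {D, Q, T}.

No — R and S are not d-separated given {D, Q, T}.

There are 3 undirected paths between R and S; checking each against the conditioning set {D, Q, T}:
Path 1: R ← J → P → D ← Q → S
  Q is a fork here and Q is conditioned on, so the path is blocked at Q.
Path 2: R ← J → P → S
  J is a fork and J is not conditioned on; P is a chain and P is not conditioned on — no node blocks this path, so it is active.
Path 3: R ← J → T → S
  T is a chain here and T is conditioned on, so the path is blocked at T.
Since the path R ← J → P → S is active, R and S are not d-separated given {D, Q, T}.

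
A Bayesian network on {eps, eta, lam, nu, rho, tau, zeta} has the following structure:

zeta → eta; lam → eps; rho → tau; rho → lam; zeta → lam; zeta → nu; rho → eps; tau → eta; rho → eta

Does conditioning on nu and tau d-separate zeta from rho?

Yes — zeta and rho are d-separated given {nu, tau}.

We examine all 4 paths between zeta and rho:
  1. zeta → lam → eps ← rho — lam:chain[open]; eps:collider[blocks] ⇒ blocked
  2. zeta → lam ← rho — lam:collider[blocks] ⇒ blocked
  3. zeta → eta ← tau ← rho — eta:collider[blocks]; tau:chain[blocks] ⇒ blocked
  4. zeta → eta ← rho — eta:collider[blocks] ⇒ blocked
Since every path is blocked, d-separation holds.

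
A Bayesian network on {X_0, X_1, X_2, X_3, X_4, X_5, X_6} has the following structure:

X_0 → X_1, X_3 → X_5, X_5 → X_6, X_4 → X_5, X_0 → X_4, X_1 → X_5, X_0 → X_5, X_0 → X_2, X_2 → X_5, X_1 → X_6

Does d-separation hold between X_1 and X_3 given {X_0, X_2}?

We examine all 5 paths between X_1 and X_3:
Path 1: X_1 → X_6 ← X_5 ← X_3
  X_6 is a collider here and neither X_6 nor any of its descendants is conditioned on, so the collider stays closed — the path is blocked at X_6.
Path 2: X_1 → X_5 ← X_3
  X_5 is a collider here and neither X_5 nor any of its descendants is conditioned on, so the collider stays closed — the path is blocked at X_5.
Path 3: X_1 ← X_0 → X_2 → X_5 ← X_3
  X_0 is a fork here and X_0 is conditioned on, so the path is blocked at X_0.
Path 4: X_1 ← X_0 → X_5 ← X_3
  X_0 is a fork here and X_0 is conditioned on, so the path is blocked at X_0.
Path 5: X_1 ← X_0 → X_4 → X_5 ← X_3
  X_0 is a fork here and X_0 is conditioned on, so the path is blocked at X_0.
Every path is blocked, so X_1 and X_3 are d-separated given {X_0, X_2}.

Yes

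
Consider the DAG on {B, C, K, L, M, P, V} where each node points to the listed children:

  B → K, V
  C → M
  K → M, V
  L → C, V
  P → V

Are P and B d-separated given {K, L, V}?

We examine all 3 paths between P and B:
Path 1: P → V ← L → C → M ← K ← B
  L is a fork here and L is conditioned on, so the path is blocked at L.
Path 2: P → V ← K ← B
  K is a chain here and K is conditioned on, so the path is blocked at K.
Path 3: P → V ← B
  V is a collider and V is conditioned on, which opens it — no node blocks this path, so it is active.
At least one path is unblocked, so d-separation fails.

No — P and B are not d-separated given {K, L, V}.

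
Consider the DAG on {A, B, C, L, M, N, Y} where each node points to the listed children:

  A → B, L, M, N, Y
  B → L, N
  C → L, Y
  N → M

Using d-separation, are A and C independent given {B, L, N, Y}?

No — A and C are not d-separated given {B, L, N, Y}.

We examine all 5 paths between A and C:
  1. A → L ← C — L:collider[open] ⇒ active
  2. A → N ← B → L ← C — N:collider[open]; B:fork[blocks]; L:collider[open] ⇒ blocked
  3. A → M ← N ← B → L ← C — M:collider[blocks]; N:chain[blocks]; B:fork[blocks]; L:collider[open] ⇒ blocked
  4. A → B → L ← C — B:chain[blocks]; L:collider[open] ⇒ blocked
  5. A → Y ← C — Y:collider[open] ⇒ active
At least one path is unblocked, so d-separation fails.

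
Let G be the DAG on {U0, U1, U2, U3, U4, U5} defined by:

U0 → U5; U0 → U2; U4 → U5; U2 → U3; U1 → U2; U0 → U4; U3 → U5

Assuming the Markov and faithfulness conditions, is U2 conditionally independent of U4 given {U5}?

No

We examine all 4 paths between U2 and U4:
  1. U2 → U3 → U5 ← U4 — U3:chain[open]; U5:collider[open] ⇒ active
  2. U2 → U3 → U5 ← U0 → U4 — U3:chain[open]; U5:collider[open]; U0:fork[open] ⇒ active
  3. U2 ← U0 → U4 — U0:fork[open] ⇒ active
  4. U2 ← U0 → U5 ← U4 — U0:fork[open]; U5:collider[open] ⇒ active
At least one path is unblocked, so d-separation fails.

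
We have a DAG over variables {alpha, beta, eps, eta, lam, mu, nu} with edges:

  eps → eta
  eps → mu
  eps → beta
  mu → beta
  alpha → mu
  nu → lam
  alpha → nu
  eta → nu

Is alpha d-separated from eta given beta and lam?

3 paths connect alpha and eta; each must be blocked for d-separation to hold:
Path 1: alpha → nu ← eta
  nu is a collider and its descendant lam is conditioned on, which opens it — no node blocks this path, so it is active.
Path 2: alpha → mu → beta ← eps → eta
  mu is a chain and mu is not conditioned on; beta is a collider and beta is conditioned on, which opens it; eps is a fork and eps is not conditioned on — no node blocks this path, so it is active.
Path 3: alpha → mu ← eps → eta
  mu is a collider and its descendant beta is conditioned on, which opens it; eps is a fork and eps is not conditioned on — no node blocks this path, so it is active.
Since the path alpha → nu ← eta is active, alpha and eta are not d-separated given {beta, lam}.

No — alpha and eta are not d-separated given {beta, lam}.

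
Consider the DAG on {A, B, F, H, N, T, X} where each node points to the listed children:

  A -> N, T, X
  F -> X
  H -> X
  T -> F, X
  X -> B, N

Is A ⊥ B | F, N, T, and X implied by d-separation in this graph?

Yes — A and B are d-separated given {F, N, T, X}.

We examine all 4 paths between A and B:
  1. A → N ← X → B — N:collider[open]; X:fork[blocks] ⇒ blocked
  2. A → X → B — X:chain[blocks] ⇒ blocked
  3. A → T → F → X → B — T:chain[blocks]; F:chain[blocks]; X:chain[blocks] ⇒ blocked
  4. A → T → X → B — T:chain[blocks]; X:chain[blocks] ⇒ blocked
Since every path is blocked, d-separation holds.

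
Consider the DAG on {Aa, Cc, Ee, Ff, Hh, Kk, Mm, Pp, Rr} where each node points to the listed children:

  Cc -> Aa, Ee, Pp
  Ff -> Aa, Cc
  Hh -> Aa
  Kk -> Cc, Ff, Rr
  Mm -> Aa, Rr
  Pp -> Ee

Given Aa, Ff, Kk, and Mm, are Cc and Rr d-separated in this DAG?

Yes

There are 6 undirected paths between Cc and Rr; checking each against the conditioning set {Aa, Ff, Kk, Mm}:
Path 1: Cc ← Kk → Rr
  Kk is a fork here and Kk is conditioned on, so the path is blocked at Kk.
Path 2: Cc ← Kk → Ff → Aa ← Mm → Rr
  Kk is a fork here and Kk is conditioned on, so the path is blocked at Kk.
Path 3: Cc ← Ff ← Kk → Rr
  Ff is a chain here and Ff is conditioned on, so the path is blocked at Ff.
Path 4: Cc ← Ff → Aa ← Mm → Rr
  Ff is a fork here and Ff is conditioned on, so the path is blocked at Ff.
Path 5: Cc → Aa ← Ff ← Kk → Rr
  Ff is a chain here and Ff is conditioned on, so the path is blocked at Ff.
Path 6: Cc → Aa ← Mm → Rr
  Mm is a fork here and Mm is conditioned on, so the path is blocked at Mm.
Since every path is blocked, d-separation holds.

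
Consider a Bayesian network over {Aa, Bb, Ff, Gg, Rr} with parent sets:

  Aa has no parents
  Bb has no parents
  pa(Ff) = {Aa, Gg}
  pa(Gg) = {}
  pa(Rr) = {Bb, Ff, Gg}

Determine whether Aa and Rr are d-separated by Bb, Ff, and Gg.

Yes — Aa and Rr are d-separated given {Bb, Ff, Gg}.

There are 2 undirected paths between Aa and Rr; checking each against the conditioning set {Bb, Ff, Gg}:
Path 1: Aa → Ff → Rr
  Ff is a chain here and Ff is conditioned on, so the path is blocked at Ff.
Path 2: Aa → Ff ← Gg → Rr
  Gg is a fork here and Gg is conditioned on, so the path is blocked at Gg.
Since every path is blocked, d-separation holds.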